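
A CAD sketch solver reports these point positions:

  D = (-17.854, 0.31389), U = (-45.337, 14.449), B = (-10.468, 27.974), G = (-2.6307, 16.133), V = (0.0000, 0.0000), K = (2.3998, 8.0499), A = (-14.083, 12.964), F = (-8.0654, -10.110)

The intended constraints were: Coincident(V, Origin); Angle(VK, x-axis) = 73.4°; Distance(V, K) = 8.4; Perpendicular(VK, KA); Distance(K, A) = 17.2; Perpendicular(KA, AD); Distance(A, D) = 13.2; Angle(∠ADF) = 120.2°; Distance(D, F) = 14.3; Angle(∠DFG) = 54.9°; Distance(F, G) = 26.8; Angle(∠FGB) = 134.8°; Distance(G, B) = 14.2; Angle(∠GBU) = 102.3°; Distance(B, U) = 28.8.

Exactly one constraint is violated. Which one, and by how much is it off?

Distance(B, U) = 28.8 — off by 8.60.

V = (0.00, 0.00) ✓; VK at 73.40° ✓; |VK| = 8.400 ✓; ∠(VK, KA) = 90.00° ✓; |KA| = 17.20 ✓; ∠(KA, AD) = 90.00° ✓; |AD| = 13.20 ✓; ∠ADF = 120.2° ✓; |DF| = 14.30 ✓; ∠DFG = 54.90° ✓; |FG| = 26.80 ✓; ∠FGB = 134.8° ✓; |GB| = 14.20 ✓; ∠GBU = 102.3° ✓; |BU| = 37.40 ✗.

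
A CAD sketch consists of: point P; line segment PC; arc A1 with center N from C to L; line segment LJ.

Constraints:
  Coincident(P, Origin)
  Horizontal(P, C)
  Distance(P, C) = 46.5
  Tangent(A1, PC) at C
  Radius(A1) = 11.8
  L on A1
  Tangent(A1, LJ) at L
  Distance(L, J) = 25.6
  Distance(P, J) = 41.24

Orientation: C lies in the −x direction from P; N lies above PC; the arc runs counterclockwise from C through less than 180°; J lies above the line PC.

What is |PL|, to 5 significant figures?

36.269

P is at the origin; PC is horizontal with |PC| = 46.5 and C on the −x side, so C = (-46.500, 0.0000). A1 meets PC tangentially, so NC is at right angles to PC, so N = C + (0, 11.8) = (-46.500, 11.800). Since NL ⟂ LJ (tangency), |NJ| = √(11.8² + 25.6²) = 28.189 regardless of where L sits on A1. So J lies on both circle(P, 41.24) and circle(N, 28.189); the above-PC intersection is J = (-26.464, 31.629). L is the foot of the tangent from J: L = (-35.451, 7.6578).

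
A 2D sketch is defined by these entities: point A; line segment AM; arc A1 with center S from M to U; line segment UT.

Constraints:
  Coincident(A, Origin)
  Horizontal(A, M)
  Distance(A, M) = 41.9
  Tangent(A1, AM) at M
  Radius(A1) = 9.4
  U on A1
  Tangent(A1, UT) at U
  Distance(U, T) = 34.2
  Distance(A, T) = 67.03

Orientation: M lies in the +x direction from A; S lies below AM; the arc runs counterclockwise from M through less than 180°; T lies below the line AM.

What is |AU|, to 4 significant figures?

36.57

Checks: ∠(SM, MA) = 90.00° ✓; |SU| = 9.400 ✓; ∠(SU, UT) = 90.00° ✓; |UT| = 34.20 ✓; |AT| = 67.03 ✓.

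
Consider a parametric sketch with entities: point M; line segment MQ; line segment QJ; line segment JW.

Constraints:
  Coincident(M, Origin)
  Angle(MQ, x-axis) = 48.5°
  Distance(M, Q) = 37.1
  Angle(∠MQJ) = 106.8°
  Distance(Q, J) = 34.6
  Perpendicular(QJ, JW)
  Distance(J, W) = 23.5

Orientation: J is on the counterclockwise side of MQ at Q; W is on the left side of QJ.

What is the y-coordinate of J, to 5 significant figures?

57.224

M is at the origin; MQ runs at 48.5° with length 37.1, so Q = 37.1·(cos 48.5°, sin 48.5°) = (24.583, 27.786). ∠MQJ = 106.8°, so QJ runs at 48.5° + (180° − 106.8°) = 121.70° from the x-axis; with |QJ| = 34.6, J = Q + 34.6·(cos 121.70°, sin 121.70°) = (6.4019, 57.224). So J.y = 57.224.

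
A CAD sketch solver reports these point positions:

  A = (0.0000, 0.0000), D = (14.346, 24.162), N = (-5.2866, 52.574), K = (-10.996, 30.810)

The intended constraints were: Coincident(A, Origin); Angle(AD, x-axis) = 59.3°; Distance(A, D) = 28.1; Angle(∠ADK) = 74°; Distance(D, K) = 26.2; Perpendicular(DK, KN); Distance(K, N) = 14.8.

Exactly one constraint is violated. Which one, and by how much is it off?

Distance(K, N) = 14.8 — off by 7.70.

A = (0.00, 0.00) ✓; AD at 59.30° ✓; |AD| = 28.10 ✓; ∠ADK = 74.00° ✓; |DK| = 26.20 ✓; ∠(DK, KN) = 90.00° ✓; |KN| = 22.50 ✗.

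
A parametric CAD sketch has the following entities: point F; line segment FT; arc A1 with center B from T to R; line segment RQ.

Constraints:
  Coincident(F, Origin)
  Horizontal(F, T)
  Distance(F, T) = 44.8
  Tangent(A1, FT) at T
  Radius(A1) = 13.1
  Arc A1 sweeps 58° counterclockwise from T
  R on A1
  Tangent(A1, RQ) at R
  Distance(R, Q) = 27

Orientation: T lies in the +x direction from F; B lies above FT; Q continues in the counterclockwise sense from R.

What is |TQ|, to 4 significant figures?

38.60

On A1, T sits at bearing -90° from B; a 58° counterclockwise sweep puts R at bearing -32°, so R = B + 13.1·(cos -32°, sin -32°) = (55.91, 6.158). Tangency of A1 to RQ means the radius BR is perpendicular to RQ, so RQ runs along (−sin -32°, cos -32°); with |RQ| = 27.0, Q = (70.22, 29.06). Then |TQ| = |Q − T| = 38.60.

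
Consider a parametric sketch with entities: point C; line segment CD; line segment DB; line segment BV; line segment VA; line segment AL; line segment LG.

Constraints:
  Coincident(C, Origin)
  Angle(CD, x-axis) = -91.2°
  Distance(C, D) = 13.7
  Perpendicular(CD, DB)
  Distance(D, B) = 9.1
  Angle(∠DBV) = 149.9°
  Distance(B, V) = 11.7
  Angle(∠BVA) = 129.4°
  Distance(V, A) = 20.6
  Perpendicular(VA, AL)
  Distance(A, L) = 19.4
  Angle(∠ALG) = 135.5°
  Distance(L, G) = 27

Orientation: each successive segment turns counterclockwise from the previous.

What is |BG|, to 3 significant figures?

31.0

C is at the origin; CD runs at -91.2° with length 13.7, so D = (-0.287, -13.7). CD is perpendicular to DB, so DB runs at -1.20°; with |DB| = 9.1, B = (8.81, -13.9). ∠DBV = 149.9° gives BV at 28.9° from the x-axis; with |BV| = 11.7, V = (19.1, -8.23). ∠BVA = 129.4° gives VA at 79.5° from the x-axis; with |VA| = 20.6, A = (22.8, 12.0). The perpendicularity gives AL at right angles to VA, so AL runs at 170°; with |AL| = 19.4, L = (3.73, 15.6). ∠ALG = 135.5° gives LG at -146° from the x-axis; with |LG| = 27.0, G = (-18.7, 0.459). Then |BG| = |G − B| = 31.0.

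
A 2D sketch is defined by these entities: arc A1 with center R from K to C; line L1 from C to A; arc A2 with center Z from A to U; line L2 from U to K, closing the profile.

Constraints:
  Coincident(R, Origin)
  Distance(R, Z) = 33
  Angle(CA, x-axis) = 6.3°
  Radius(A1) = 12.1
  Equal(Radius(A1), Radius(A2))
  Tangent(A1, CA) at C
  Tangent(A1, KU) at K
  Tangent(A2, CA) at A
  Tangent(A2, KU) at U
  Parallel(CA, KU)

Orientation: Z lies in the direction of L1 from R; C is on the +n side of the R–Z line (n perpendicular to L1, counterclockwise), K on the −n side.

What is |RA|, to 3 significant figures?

35.1

Tangency of A1 to both parallel lines with radius 12.1 puts C and K at R ± 12.1·n: C = (-1.33, 12.0), K = (1.33, -12.0). Equal radii place A and U the same way about Z: A = Z + 12.1·n = (31.5, 15.6), U = Z − 12.1·n = (34.1, -8.41). Then |RA| = |A − R| = 35.1.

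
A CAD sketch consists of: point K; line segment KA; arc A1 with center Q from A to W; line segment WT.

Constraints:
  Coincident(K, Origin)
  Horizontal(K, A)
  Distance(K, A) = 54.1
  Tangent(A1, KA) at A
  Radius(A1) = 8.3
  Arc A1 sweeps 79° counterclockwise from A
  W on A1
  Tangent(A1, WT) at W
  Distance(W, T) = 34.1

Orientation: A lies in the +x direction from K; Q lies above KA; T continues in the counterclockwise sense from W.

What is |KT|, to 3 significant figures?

79.6

On A1, A sits at bearing -90° from Q; a 79° counterclockwise sweep puts W at bearing -11°, so W = Q + 8.3·(cos -11°, sin -11°) = (62.2, 6.72). Since A1 is tangent to WT there, QW ⟂ WT, so WT runs along (−sin -11°, cos -11°); with |WT| = 34.1, T = (68.8, 40.2). Then |KT| = |T − K| = 79.6.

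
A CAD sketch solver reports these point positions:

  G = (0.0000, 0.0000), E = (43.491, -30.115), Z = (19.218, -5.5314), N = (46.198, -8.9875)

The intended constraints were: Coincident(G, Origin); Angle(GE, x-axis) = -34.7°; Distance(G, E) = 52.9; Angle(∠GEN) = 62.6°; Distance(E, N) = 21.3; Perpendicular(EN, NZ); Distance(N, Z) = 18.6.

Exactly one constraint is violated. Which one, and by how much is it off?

Distance(N, Z) = 18.6 — off by 8.60.

G = (0.00, 0.00) ✓; GE at -34.70° ✓; |GE| = 52.90 ✓; ∠GEN = 62.60° ✓; |EN| = 21.30 ✓; ∠(EN, NZ) = 90.00° ✓; |NZ| = 27.20 ✗.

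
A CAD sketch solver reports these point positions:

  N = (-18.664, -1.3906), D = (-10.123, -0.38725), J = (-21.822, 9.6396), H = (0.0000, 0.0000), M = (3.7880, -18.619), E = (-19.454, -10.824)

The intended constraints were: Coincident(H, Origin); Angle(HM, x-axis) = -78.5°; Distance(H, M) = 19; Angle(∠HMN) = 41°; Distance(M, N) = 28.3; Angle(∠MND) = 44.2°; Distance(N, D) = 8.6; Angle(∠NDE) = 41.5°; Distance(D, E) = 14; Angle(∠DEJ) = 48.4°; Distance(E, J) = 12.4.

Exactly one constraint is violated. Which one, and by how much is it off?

Distance(E, J) = 12.4 — off by 8.20.

H = (0.00, 0.00) ✓; HM at -78.50° ✓; |HM| = 19.00 ✓; ∠HMN = 41.00° ✓; |MN| = 28.30 ✓; ∠MND = 44.20° ✓; |ND| = 8.600 ✓; ∠NDE = 41.50° ✓; |DE| = 14.00 ✓; ∠DEJ = 48.40° ✓; |EJ| = 20.60 ✗.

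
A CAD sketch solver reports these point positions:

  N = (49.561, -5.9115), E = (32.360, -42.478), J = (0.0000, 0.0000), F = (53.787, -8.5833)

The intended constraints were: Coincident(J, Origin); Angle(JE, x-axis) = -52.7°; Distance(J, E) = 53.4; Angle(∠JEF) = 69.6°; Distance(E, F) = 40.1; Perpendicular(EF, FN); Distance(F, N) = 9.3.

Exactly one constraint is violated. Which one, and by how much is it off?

Distance(F, N) = 9.3 — off by 4.30.

J = (0.00, 0.00) ✓; JE at -52.70° ✓; |JE| = 53.40 ✓; ∠JEF = 69.60° ✓; |EF| = 40.10 ✓; ∠(EF, FN) = 90.00° ✓; |FN| = 5.000 ✗.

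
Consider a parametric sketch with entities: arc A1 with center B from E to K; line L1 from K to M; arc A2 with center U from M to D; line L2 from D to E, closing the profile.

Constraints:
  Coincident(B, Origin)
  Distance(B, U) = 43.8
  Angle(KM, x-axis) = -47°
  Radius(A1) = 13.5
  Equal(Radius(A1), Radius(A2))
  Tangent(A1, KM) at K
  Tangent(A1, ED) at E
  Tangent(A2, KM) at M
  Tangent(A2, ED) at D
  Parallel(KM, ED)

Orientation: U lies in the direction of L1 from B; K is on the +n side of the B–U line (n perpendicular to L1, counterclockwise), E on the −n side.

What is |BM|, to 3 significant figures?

45.8

Tangency of A1 to both parallel lines with radius 13.5 puts K and E at B ± 13.5·n: K = (9.87, 9.21), E = (-9.87, -9.21). Equal radii place M and D the same way about U: M = U + 13.5·n = (39.7, -22.8), D = U − 13.5·n = (20.0, -41.2). Then |BM| = |M − B| = 45.8.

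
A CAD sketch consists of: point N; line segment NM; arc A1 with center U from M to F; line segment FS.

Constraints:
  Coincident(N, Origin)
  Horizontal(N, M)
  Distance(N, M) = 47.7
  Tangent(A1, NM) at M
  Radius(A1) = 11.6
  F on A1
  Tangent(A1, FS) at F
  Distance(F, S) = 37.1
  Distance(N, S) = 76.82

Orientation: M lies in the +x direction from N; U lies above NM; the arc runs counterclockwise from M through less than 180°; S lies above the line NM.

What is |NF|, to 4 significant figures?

60.41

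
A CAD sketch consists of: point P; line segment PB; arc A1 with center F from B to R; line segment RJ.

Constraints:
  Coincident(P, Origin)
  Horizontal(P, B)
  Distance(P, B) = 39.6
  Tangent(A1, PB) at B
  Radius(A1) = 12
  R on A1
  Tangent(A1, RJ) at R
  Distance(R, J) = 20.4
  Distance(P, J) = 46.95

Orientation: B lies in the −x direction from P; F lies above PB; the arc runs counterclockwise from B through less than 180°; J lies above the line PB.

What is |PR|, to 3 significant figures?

31.4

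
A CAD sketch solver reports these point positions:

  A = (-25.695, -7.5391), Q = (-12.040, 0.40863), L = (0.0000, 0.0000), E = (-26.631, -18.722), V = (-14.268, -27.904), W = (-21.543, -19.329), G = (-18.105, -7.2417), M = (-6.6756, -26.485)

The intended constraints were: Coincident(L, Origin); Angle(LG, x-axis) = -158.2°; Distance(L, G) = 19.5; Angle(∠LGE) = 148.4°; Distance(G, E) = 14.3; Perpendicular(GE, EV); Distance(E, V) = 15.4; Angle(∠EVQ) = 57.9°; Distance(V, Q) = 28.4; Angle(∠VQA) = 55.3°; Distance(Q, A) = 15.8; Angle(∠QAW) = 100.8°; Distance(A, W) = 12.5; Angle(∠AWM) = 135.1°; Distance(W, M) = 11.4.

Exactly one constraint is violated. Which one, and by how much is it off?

Distance(W, M) = 11.4 — off by 5.10.

L = (0.00, 0.00) ✓; LG at -158.2° ✓; |LG| = 19.50 ✓; ∠LGE = 148.4° ✓; |GE| = 14.30 ✓; ∠(GE, EV) = 90.00° ✓; |EV| = 15.40 ✓; ∠EVQ = 57.90° ✓; |VQ| = 28.40 ✓; ∠VQA = 55.30° ✓; |QA| = 15.80 ✓; ∠QAW = 100.8° ✓; |AW| = 12.50 ✓; ∠AWM = 135.1° ✓; |WM| = 16.50 ✗.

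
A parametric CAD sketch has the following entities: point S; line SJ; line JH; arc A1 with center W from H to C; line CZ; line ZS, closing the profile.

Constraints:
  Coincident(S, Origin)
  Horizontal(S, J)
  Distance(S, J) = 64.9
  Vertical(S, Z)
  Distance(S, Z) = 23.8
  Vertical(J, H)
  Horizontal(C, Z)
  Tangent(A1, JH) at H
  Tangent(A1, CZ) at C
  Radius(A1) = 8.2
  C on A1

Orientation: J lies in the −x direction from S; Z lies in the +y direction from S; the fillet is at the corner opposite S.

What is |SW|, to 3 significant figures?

58.8

S is at the origin; S and J share the same y with |SJ| = 64.9 and J on the −x side, so J = (-64.9, 0.00). SZ is vertical with |SZ| = 23.8 and Z on the +y side, so Z = (0.00, 23.8). The virtual corner opposite S is at (-64.9, 23.8). The tangent condition forces WH to be normal to JH and since A1 is tangent to CZ there, WC ⟂ CZ, with radius 8.2, so the center W sits 8.2 in from both sides at W = (-56.7, 15.6). Then |SW| = |W − S| = 58.8.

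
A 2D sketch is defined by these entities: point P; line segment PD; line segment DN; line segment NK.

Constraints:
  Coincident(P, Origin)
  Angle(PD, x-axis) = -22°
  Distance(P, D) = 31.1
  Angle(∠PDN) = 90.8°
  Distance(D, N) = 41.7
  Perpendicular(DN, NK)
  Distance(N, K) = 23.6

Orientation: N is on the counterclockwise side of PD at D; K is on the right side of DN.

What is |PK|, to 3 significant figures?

69.0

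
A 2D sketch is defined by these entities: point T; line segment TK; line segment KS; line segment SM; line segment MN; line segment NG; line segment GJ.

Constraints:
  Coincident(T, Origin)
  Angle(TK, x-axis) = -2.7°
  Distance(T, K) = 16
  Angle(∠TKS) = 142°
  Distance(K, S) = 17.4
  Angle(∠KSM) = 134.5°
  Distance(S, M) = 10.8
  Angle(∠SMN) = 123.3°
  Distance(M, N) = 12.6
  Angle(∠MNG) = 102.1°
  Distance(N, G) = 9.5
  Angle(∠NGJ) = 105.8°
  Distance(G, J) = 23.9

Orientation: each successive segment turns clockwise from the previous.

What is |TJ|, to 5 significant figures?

22.898

∠MNG = 102.1° gives NG at 139.20° from the x-axis; with |NG| = 9.5, G = (12.649, -24.269). ∠NGJ = 105.8° gives GJ at 65.000° from the x-axis; with |GJ| = 23.9, J = (22.749, -2.6086). Then |TJ| = |J − T| = 22.898.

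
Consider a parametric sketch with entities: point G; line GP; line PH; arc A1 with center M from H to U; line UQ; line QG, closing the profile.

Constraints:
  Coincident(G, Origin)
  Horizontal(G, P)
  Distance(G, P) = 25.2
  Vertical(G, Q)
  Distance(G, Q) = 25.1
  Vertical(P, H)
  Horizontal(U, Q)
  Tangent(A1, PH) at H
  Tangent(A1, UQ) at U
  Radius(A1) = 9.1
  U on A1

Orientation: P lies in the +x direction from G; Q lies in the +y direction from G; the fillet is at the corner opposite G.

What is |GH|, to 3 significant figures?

29.9

The virtual corner opposite G is at (25.2, 25.1). Since A1 is tangent to PH there, MH ⟂ PH and the tangent condition forces MU to be normal to UQ, with radius 9.1, so the center M sits 9.1 in from both sides at M = (16.1, 16.0). That places the tangent points at H = (25.2, 16.0) on PH and U = (16.1, 25.1) on UQ. Then |GH| = |H − G| = 29.9.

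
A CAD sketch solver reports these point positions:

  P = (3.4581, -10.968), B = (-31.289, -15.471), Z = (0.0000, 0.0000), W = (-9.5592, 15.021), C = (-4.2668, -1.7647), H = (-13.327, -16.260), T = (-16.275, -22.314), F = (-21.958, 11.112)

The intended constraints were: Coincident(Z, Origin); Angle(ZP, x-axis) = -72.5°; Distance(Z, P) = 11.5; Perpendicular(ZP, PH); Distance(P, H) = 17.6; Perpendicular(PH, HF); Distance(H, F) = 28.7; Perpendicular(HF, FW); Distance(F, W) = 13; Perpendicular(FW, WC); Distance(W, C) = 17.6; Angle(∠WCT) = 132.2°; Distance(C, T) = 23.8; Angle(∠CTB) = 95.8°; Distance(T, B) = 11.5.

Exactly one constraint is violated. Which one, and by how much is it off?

Distance(T, B) = 11.5 — off by 5.00.

Z = (0.00, 0.00) ✓; ZP at -72.50° ✓; |ZP| = 11.50 ✓; ∠(ZP, PH) = 90.00° ✓; |PH| = 17.60 ✓; ∠(PH, HF) = 90.00° ✓; |HF| = 28.70 ✓; ∠(HF, FW) = 90.00° ✓; |FW| = 13.00 ✓; ∠(FW, WC) = 90.00° ✓; |WC| = 17.60 ✓; ∠WCT = 132.2° ✓; |CT| = 23.80 ✓; ∠CTB = 95.80° ✓; |TB| = 16.50 ✗.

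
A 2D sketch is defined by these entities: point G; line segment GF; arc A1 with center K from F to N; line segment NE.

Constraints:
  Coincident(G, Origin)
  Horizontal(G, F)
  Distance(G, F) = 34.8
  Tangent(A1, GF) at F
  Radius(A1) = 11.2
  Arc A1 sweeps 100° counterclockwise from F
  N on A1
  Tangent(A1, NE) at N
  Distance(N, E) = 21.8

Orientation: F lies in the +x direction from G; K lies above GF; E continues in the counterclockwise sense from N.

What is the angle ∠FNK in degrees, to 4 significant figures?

40.00°

The tangent condition forces KF to be normal to GF, so K = F + (0, 11.2) = (34.80, 11.20). On A1, F sits at bearing -90° from K; a 100° counterclockwise sweep puts N at bearing 10°, so N = K + 11.2·(cos 10°, sin 10°) = (45.83, 13.14). Then cos ∠FNK = NF·NK / (|NF||NK|), giving 40.00°.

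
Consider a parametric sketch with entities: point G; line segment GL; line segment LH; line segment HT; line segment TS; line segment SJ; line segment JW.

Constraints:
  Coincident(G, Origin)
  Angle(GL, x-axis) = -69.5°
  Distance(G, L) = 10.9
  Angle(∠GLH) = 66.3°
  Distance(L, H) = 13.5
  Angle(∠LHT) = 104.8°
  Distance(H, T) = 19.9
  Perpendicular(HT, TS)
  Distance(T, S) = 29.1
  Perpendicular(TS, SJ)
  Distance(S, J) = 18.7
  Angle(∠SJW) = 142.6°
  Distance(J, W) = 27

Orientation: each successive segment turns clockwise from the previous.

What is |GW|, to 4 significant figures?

27.60

G is at the origin; GL runs at -69.5° with length 10.9, so L = (3.817, -10.21). ∠GLH = 66.3° gives LH at 176.8° from the x-axis; with |LH| = 13.5, H = (-9.662, -9.456). ∠LHT = 104.8° gives HT at 101.6° from the x-axis; with |HT| = 19.9, T = (-13.66, 10.04). The perpendicularity gives TS at right angles to HT, so TS runs at 11.60°; with |TS| = 29.1, S = (14.84, 15.89). TS ⟂ SJ, so SJ runs at -78.40°; with |SJ| = 18.7, J = (18.60, -2.429). ∠SJW = 142.6° gives JW at -115.8° from the x-axis; with |JW| = 27.0, W = (6.851, -26.74). Then |GW| = |W − G| = 27.60.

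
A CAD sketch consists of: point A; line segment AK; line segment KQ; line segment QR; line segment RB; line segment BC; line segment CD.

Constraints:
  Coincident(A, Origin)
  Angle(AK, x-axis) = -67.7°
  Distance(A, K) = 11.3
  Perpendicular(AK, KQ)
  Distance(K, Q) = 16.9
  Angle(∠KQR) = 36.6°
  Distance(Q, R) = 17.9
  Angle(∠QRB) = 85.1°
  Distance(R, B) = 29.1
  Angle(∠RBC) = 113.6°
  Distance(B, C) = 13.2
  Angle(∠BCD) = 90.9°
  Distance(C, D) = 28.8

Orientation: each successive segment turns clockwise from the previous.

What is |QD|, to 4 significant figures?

9.094

A is at the origin; AK runs at -67.7° with length 11.3, so K = (4.288, -10.45). AK is perpendicular to KQ, so KQ runs at -157.7°; with |KQ| = 16.9, Q = (-11.35, -16.87). ∠KQR = 36.6° gives QR at 58.90° from the x-axis; with |QR| = 17.9, R = (-2.102, -1.540). ∠QRB = 85.1° gives RB at -36.00° from the x-axis; with |RB| = 29.1, B = (21.44, -18.65). ∠RBC = 113.6° gives BC at -102.4° from the x-axis; with |BC| = 13.2, C = (18.61, -31.54). ∠BCD = 90.9° gives CD at 168.5° from the x-axis; with |CD| = 28.8, D = (-9.616, -25.80). Then |QD| = |D − Q| = 9.094.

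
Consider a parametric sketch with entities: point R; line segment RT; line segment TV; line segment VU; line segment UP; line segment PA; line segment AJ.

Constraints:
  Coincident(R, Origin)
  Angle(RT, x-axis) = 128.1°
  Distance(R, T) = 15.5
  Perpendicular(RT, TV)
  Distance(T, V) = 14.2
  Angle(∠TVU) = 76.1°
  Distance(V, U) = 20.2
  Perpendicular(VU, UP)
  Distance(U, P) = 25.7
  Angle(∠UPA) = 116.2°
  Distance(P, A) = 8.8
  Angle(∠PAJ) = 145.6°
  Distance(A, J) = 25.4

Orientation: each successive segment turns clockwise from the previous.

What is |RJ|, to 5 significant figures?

35.102

∠UPA = 116.2° gives PA at 140.40° from the x-axis; with |PA| = 8.8, A = (-20.331, -2.3911). ∠PAJ = 145.6° gives AJ at 106.00° from the x-axis; with |AJ| = 25.4, J = (-27.332, 22.025). Then |RJ| = |J − R| = 35.102.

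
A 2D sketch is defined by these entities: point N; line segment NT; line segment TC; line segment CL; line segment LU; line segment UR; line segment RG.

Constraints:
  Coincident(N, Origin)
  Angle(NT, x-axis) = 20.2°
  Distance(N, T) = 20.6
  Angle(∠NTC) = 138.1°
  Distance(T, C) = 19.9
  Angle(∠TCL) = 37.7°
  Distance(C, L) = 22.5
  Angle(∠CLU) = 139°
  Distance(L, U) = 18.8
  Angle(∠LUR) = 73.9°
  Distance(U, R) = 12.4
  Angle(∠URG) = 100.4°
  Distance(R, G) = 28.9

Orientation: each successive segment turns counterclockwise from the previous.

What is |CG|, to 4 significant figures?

6.749

N is at the origin; NT runs at 20.2° with length 20.6, so T = (19.33, 7.113). ∠NTC = 138.1° gives TC at 62.10° from the x-axis; with |TC| = 19.9, C = (28.64, 24.70). ∠TCL = 37.7° gives CL at -155.6° from the x-axis; with |CL| = 22.5, L = (8.154, 15.41). ∠CLU = 139.0° gives LU at -114.6° from the x-axis; with |LU| = 18.8, U = (0.3283, -1.688). ∠LUR = 73.9° gives UR at -8.500° from the x-axis; with |UR| = 12.4, R = (12.59, -3.521). ∠URG = 100.4° gives RG at 71.10° from the x-axis; with |RG| = 28.9, G = (21.95, 23.82). Then |CG| = |G − C| = 6.749.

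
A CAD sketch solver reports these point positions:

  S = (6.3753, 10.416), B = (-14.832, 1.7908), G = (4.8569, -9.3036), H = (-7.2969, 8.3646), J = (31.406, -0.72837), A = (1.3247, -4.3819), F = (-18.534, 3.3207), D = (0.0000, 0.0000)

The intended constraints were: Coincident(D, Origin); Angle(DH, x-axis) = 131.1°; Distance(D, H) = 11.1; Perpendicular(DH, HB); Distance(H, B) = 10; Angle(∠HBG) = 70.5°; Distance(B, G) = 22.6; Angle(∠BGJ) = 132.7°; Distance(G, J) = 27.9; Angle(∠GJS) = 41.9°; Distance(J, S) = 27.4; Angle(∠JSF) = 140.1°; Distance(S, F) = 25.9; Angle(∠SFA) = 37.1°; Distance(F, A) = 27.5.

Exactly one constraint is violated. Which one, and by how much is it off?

Distance(F, A) = 27.5 — off by 6.20.

D = (0.00, 0.00) ✓; DH at 131.1° ✓; |DH| = 11.10 ✓; ∠(DH, HB) = 90.00° ✓; |HB| = 10.00 ✓; ∠HBG = 70.50° ✓; |BG| = 22.60 ✓; ∠BGJ = 132.7° ✓; |GJ| = 27.90 ✓; ∠GJS = 41.90° ✓; |JS| = 27.40 ✓; ∠JSF = 140.1° ✓; |SF| = 25.90 ✓; ∠SFA = 37.10° ✓; |FA| = 21.30 ✗.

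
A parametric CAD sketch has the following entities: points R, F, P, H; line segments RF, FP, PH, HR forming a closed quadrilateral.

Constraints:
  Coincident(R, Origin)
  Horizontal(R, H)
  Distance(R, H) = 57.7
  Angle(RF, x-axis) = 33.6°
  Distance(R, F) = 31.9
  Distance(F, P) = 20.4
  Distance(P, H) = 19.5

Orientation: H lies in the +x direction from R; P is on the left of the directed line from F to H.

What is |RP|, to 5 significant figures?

49.656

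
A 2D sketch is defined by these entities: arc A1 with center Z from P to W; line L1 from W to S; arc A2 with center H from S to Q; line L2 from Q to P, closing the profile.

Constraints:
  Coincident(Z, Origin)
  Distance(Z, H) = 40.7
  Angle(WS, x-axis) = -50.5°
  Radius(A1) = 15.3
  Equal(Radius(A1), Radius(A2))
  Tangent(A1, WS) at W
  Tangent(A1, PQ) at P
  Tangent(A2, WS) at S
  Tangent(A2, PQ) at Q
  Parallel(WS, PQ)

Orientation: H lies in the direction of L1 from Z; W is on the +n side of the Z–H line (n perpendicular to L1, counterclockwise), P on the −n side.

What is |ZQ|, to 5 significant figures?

43.481

The slot axis is L1's direction at -50.5°, so u = (cos -50.5°, sin -50.5°) = (0.63608, -0.77162) and n = (−sin -50.5°, cos -50.5°) = (0.77162, 0.63608). Z is at the origin and H lies 40.7 along u from Z, so H = 40.7·u = (25.888, -31.405). Tangency of A1 to both parallel lines with radius 15.3 puts W and P at Z ± 15.3·n: W = (11.806, 9.7320), P = (-11.806, -9.7320). Equal radii place S and Q the same way about H: S = H + 15.3·n = (37.694, -21.673), Q = H − 15.3·n = (14.083, -41.137). Then |ZQ| = |Q − Z| = 43.481.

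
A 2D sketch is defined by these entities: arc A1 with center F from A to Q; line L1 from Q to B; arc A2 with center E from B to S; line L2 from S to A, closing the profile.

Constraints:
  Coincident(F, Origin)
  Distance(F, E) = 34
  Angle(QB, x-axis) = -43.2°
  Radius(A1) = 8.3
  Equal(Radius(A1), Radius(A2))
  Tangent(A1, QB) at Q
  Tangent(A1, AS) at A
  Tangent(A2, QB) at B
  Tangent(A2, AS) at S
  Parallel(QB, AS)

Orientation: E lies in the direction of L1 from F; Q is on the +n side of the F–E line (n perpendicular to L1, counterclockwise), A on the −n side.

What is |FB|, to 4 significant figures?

35.00

The slot axis is L1's direction at -43.2°, so u = (cos -43.2°, sin -43.2°) = (0.7290, -0.6845) and n = (−sin -43.2°, cos -43.2°) = (0.6845, 0.7290). F is at the origin and E lies 34.0 along u from F, so E = 34.0·u = (24.78, -23.27). Tangency of A1 to both parallel lines with radius 8.3 puts Q and A at F ± 8.3·n: Q = (5.682, 6.050), A = (-5.682, -6.050). Equal radii place B and S the same way about E: B = E + 8.3·n = (30.47, -17.22), S = E − 8.3·n = (19.10, -29.33). Then |FB| = |B − F| = 35.00.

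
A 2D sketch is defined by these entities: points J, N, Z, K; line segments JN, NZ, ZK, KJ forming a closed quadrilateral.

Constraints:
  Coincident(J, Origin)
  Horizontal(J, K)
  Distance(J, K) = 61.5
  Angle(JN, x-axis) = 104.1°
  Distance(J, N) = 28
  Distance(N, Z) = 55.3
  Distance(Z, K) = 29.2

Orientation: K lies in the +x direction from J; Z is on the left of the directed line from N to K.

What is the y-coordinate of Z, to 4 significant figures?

26.13

Checks: |NZ| = 55.30 ✓; |ZK| = 29.20 ✓.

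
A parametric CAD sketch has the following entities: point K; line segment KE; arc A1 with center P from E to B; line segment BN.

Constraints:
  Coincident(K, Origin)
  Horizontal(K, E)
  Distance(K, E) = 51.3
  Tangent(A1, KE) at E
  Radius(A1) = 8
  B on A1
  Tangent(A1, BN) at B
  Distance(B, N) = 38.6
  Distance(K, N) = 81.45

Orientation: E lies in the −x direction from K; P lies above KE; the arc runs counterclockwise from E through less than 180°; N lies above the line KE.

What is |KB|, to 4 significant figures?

46.87

Checks: |PB| = 8.000 ✓; ∠(PB, BN) = 90.00° ✓; |BN| = 38.60 ✓; |KN| = 81.45 ✓.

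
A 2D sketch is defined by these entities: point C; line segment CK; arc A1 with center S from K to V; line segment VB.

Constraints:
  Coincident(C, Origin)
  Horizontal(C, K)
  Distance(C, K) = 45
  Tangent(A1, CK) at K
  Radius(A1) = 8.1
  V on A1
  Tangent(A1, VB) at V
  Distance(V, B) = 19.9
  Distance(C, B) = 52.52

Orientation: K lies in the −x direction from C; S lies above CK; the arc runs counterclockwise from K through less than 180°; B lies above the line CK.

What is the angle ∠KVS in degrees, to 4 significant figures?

36.02°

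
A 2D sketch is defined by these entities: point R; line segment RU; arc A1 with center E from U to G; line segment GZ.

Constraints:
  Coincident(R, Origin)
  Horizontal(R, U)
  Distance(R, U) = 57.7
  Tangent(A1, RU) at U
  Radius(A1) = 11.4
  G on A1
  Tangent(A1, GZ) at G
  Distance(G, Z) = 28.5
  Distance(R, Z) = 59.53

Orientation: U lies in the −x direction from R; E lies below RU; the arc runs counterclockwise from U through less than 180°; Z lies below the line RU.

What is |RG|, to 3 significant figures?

68.4

Checks: |EG| = 11.40 ✓; ∠(EG, GZ) = 90.00° ✓; |GZ| = 28.50 ✓; |RZ| = 59.53 ✓.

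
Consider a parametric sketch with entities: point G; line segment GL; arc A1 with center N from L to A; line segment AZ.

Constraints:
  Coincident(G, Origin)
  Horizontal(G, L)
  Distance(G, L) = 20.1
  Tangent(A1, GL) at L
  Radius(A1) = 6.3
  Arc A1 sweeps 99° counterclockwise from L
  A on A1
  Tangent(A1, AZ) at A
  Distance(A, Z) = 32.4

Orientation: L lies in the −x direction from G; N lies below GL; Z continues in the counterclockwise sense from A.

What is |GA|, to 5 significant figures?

27.312

Since A1 is tangent to GL there, NL ⟂ GL, so N = L + (0, -6.3) = (-20.100, -6.3000). On A1, L sits at bearing 90° from N; a 99° counterclockwise sweep puts A at bearing 189°, so A = N + 6.3·(cos 189°, sin 189°) = (-26.322, -7.2855). Then |GA| = |A − G| = 27.312.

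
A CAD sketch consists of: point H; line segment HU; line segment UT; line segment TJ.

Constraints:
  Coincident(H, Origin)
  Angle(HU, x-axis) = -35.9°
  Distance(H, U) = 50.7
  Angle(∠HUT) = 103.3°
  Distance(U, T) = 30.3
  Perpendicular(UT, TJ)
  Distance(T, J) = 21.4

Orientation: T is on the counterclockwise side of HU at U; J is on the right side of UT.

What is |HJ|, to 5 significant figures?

82.250

H is at the origin; HU runs at -35.9° with length 50.7, so U = 50.7·(cos -35.9°, sin -35.9°) = (41.069, -29.729). ∠HUT = 103.3°, so UT runs at -35.9° + (180° − 103.3°) = 40.800° from the x-axis; with |UT| = 30.3, T = U + 30.3·(cos 40.800°, sin 40.800°) = (64.006, -9.9304). UT is perpendicular to TJ; with |TJ| = 21.4 on the right of UT, J = T + 21.4·(0.65342, -0.75700) = (77.989, -26.130). Then |HJ| = |J − H| = 82.250.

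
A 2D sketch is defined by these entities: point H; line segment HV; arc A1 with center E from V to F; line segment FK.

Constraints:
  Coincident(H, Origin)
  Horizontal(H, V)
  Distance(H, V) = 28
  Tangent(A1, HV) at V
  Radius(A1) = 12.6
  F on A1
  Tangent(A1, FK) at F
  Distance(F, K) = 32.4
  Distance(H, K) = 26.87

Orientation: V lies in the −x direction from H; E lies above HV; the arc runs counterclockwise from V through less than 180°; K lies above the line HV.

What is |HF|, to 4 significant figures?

19.44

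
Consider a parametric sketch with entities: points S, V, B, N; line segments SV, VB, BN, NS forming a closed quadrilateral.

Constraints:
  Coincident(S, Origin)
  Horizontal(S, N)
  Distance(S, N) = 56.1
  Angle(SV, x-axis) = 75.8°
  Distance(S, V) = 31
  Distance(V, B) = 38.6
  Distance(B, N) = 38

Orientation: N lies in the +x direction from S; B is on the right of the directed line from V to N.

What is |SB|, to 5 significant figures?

19.966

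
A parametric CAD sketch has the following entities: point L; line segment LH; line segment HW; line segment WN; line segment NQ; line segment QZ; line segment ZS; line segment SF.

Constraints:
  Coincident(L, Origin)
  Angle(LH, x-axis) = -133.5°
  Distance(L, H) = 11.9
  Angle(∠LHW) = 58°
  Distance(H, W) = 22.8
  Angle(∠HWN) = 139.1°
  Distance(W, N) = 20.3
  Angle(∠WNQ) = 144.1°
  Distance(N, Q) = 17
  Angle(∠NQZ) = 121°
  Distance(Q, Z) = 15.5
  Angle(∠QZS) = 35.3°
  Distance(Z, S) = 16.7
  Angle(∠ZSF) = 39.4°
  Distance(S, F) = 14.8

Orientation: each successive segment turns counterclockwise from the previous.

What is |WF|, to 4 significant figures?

41.45

L is at the origin; LH runs at -133.5° with length 11.9, so H = (-8.191, -8.632). ∠LHW = 58.0° gives HW at -11.50° from the x-axis; with |HW| = 22.8, W = (14.15, -13.18). ∠HWN = 139.1° gives WN at 29.40° from the x-axis; with |WN| = 20.3, N = (31.84, -3.212). ∠WNQ = 144.1° gives NQ at 65.30° from the x-axis; with |NQ| = 17.0, Q = (38.94, 12.23). ∠NQZ = 121.0° gives QZ at 124.3° from the x-axis; with |QZ| = 15.5, Z = (30.21, 25.04). ∠QZS = 35.3° gives ZS at -91.00° from the x-axis; with |ZS| = 16.7, S = (29.91, 8.340). ∠ZSF = 39.4° gives SF at 49.60° from the x-axis; with |SF| = 14.8, F = (39.51, 19.61). Then |WF| = |F − W| = 41.45.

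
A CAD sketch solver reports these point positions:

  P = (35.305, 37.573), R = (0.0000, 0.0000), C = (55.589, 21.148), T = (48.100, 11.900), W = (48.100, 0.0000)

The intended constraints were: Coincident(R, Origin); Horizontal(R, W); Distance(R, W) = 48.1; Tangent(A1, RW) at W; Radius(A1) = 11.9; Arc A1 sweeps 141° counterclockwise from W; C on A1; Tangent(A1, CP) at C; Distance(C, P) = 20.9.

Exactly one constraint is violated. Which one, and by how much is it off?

Distance(C, P) = 20.9 — off by 5.20.

R = (0.00, 0.00) ✓; R.y = 0.00, W.y = 0.00 ✓; |RW| = 48.10 ✓; ∠(TW, WR) = 90.00° ✓; |TW| = 11.90 ✓; bearing(T→C) − bearing(T→W) = 141.0° ✓; |TC| = 11.90 ✓; ∠(TC, CP) = 90.00° ✓; |CP| = 26.10 ✗.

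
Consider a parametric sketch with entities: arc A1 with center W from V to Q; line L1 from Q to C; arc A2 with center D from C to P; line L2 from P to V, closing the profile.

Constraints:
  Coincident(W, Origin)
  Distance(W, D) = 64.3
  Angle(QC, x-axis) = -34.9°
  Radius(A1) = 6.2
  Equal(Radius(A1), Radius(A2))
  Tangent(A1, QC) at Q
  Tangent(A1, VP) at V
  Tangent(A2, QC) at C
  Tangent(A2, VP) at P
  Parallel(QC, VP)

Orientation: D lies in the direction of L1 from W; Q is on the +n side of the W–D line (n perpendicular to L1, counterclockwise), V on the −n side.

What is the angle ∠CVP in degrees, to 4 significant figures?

10.92°

Tangency of A1 to both parallel lines with radius 6.2 puts Q and V at W ± 6.2·n: Q = (3.547, 5.085), V = (-3.547, -5.085). Equal radii place C and P the same way about D: C = D + 6.2·n = (56.28, -31.70), P = D − 6.2·n = (49.19, -41.87). Then cos ∠CVP = VC·VP / (|VC||VP|), giving 10.92°.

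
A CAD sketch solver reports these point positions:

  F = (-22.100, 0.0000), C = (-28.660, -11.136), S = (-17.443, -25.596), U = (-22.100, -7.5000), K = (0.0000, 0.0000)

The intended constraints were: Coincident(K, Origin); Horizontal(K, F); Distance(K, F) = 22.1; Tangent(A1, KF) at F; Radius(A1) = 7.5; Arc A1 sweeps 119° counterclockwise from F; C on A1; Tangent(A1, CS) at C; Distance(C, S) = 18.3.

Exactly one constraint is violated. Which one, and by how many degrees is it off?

Tangent(A1, CS) at C — off by 8.80°.

K = (0.00, 0.00) ✓; K.y = 0.00, F.y = 0.00 ✓; |KF| = 22.10 ✓; ∠(UF, FK) = 90.00° ✓; |UF| = 7.500 ✓; bearing(U→C) − bearing(U→F) = 119.0° ✓; |UC| = 7.500 ✓; ∠(UC, CS) = 81.20° ✗; |CS| = 18.30 ✓.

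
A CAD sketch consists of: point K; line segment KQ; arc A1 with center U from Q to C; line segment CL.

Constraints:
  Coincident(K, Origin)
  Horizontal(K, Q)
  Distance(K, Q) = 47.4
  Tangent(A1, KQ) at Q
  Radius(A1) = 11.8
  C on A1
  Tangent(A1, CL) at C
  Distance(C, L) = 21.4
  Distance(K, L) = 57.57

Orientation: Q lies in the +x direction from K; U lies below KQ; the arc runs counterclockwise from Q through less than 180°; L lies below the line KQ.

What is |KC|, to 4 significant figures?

40.03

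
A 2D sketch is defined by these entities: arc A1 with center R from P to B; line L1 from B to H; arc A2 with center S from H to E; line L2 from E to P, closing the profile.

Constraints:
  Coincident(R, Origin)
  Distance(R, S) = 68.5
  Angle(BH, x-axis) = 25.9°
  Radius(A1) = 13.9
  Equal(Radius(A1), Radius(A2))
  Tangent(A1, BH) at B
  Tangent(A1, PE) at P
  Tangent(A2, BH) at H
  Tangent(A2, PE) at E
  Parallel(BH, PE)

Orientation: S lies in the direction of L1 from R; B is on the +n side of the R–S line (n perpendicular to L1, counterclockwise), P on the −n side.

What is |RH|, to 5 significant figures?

69.896

Tangency of A1 to both parallel lines with radius 13.9 puts B and P at R ± 13.9·n: B = (-6.0715, 12.504), P = (6.0715, -12.504). Equal radii place H and E the same way about S: H = S + 13.9·n = (55.548, 42.425), E = S − 13.9·n = (67.691, 17.417). Then |RH| = |H − R| = 69.896.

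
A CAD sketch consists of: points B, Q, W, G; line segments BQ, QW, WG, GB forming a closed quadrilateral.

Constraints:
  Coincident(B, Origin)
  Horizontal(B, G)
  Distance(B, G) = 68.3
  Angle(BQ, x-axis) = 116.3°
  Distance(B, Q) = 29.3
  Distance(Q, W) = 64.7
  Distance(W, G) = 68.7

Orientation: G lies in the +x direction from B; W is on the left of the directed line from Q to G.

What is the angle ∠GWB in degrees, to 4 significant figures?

56.71°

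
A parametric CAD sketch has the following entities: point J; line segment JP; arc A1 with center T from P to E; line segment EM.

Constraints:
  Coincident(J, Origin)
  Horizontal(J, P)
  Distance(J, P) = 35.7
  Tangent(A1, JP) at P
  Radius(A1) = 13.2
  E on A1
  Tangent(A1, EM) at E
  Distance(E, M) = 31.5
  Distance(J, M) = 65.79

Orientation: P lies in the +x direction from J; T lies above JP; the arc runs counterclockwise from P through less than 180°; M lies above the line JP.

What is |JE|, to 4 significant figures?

50.75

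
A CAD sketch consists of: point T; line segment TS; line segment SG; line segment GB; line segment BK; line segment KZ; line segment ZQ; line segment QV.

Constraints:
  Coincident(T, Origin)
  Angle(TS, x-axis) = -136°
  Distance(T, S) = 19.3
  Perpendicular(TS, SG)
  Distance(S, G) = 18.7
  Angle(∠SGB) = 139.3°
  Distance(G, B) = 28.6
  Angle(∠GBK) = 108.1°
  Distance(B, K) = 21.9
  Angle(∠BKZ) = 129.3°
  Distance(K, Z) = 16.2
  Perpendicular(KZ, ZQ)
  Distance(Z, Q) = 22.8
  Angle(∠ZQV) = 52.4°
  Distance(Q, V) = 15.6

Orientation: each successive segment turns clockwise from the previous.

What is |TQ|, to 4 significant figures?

10.18

∠BKZ = 129.3° gives KZ at -29.30° from the x-axis; with |KZ| = 16.2, Z = (5.998, 28.66). KZ ⟂ ZQ, so ZQ runs at -119.3°; with |ZQ| = 22.8, Q = (-5.160, 8.777). Then |TQ| = |Q − T| = 10.18.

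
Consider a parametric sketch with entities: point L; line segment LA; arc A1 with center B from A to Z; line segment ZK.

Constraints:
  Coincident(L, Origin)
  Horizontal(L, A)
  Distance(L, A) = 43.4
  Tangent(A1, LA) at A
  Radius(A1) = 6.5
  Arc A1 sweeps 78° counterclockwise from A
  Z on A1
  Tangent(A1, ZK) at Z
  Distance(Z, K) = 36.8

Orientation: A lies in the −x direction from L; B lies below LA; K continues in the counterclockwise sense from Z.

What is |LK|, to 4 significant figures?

70.63

L is at the origin; L and A share the same y with |LA| = 43.4 and A on the −x side, so A = (-43.40, 0.000). Tangency of A1 to LA means the radius BA is perpendicular to LA, so B = A + (0, -6.5) = (-43.40, -6.500). On A1, A sits at bearing 90° from B; a 78° counterclockwise sweep puts Z at bearing 168°, so Z = B + 6.5·(cos 168°, sin 168°) = (-49.76, -5.149). A1 meets ZK tangentially, so BZ is at right angles to ZK, so ZK runs along (−sin 168°, cos 168°); with |ZK| = 36.8, K = (-57.41, -41.14). Then |LK| = |K − L| = 70.63.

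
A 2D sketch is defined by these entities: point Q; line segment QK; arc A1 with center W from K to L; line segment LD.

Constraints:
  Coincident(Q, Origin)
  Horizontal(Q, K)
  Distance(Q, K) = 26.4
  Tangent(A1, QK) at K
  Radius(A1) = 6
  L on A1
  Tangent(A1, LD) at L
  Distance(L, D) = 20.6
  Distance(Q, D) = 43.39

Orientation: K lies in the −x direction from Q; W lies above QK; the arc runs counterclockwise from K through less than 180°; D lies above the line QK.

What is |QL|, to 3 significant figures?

23.9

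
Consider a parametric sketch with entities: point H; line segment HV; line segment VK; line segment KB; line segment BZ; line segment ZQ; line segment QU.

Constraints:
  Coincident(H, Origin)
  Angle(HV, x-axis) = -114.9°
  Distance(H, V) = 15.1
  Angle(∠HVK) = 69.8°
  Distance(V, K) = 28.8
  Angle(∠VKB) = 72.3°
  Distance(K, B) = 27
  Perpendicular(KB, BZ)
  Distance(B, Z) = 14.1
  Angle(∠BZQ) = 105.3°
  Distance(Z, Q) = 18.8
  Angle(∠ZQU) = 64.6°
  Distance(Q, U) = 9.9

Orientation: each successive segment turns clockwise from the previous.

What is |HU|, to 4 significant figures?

13.40

H is at the origin; HV runs at -114.9° with length 15.1, so V = (-6.358, -13.70). ∠HVK = 69.8° gives VK at 134.9° from the x-axis; with |VK| = 28.8, K = (-26.69, 6.704). ∠VKB = 72.3° gives KB at 27.20° from the x-axis; with |KB| = 27.0, B = (-2.672, 19.05). KB ⟂ BZ, so BZ runs at -62.80°; with |BZ| = 14.1, Z = (3.773, 6.505). ∠BZQ = 105.3° gives ZQ at -137.5° from the x-axis; with |ZQ| = 18.8, Q = (-10.09, -6.196). ∠ZQU = 64.6° gives QU at 107.1° from the x-axis; with |QU| = 9.9, U = (-13.00, 3.266). Then |HU| = |U − H| = 13.40.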